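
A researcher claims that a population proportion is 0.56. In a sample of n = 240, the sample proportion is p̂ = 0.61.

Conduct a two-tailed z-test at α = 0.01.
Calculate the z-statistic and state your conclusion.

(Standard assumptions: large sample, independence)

H₀: p = 0.56, H₁: p ≠ 0.56
Standard error: SE = √(p₀(1-p₀)/n) = √(0.56×0.44/240) = 0.032042
z-statistic: z = (p̂ - p₀)/SE = (0.61 - 0.56)/0.032042 = 1.5605
Critical value: z_0.005 = ±2.576
p-value = 0.1186
Decision: fail to reject H₀ at α = 0.01

Answer: z = 1.5605, fail to reject H₀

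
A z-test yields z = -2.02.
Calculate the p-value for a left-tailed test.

For z = -2.02:
p = P(Z < -2.02) = Φ(-2.02) = 0.0217

Answer: p-value ≈ 0.0217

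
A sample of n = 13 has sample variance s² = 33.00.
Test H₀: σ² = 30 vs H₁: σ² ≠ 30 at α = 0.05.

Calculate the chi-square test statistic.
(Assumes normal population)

df = n - 1 = 12
χ² = (n-1)s²/σ₀² = 12×33.00/30 = 13.2000
Critical values: χ²_{0.975,12} = 4.404, χ²_{0.025,12} = 23.337
Rejection region: χ² < 4.404 or χ² > 23.337
Decision: fail to reject H₀

Answer: χ² = 13.2000, fail to reject H₀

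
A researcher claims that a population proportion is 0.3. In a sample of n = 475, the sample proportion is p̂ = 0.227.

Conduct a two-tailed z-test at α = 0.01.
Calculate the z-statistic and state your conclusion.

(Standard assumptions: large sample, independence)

H₀: p = 0.3, H₁: p ≠ 0.3
Standard error: SE = √(p₀(1-p₀)/n) = √(0.3×0.7/475) = 0.021026
z-statistic: z = (p̂ - p₀)/SE = (0.227 - 0.3)/0.021026 = -3.4719
Critical value: z_0.005 = ±2.576
p-value = 0.0005
Decision: reject H₀ at α = 0.01

Answer: z = -3.4719, reject H₀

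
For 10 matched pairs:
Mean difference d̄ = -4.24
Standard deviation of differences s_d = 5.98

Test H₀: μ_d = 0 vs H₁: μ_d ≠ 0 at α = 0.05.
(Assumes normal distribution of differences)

Answer: t = -2.2422, fail to reject H₀

Derivation:
df = n - 1 = 9
SE = s_d/√n = 5.98/√10 = 1.8910
t = d̄/SE = -4.24/1.8910 = -2.2422
Critical value: t_{0.025,9} = ±2.262
p-value ≈ 0.0517
Decision: fail to reject H₀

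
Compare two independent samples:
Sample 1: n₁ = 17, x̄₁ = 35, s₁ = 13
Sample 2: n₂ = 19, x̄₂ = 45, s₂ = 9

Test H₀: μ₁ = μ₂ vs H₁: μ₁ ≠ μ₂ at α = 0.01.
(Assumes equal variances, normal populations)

Pooled variance: s²_p = [16×13² + 18×9²]/(34) = 122.4118
s_p = 11.0640
SE = s_p×√(1/n₁ + 1/n₂) = 11.0640×√(1/17 + 1/19) = 3.6937
t = (x̄₁ - x̄₂)/SE = (35 - 45)/3.6937 = -2.7073
df = 34, t-critical = ±2.728
Decision: fail to reject H₀

Answer: t = -2.7073, fail to reject H₀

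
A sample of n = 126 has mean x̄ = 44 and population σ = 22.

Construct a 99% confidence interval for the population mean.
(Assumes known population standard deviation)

Answer: (38.9513, 49.0487)

Derivation:
Confidence level: 99%, α = 0.01
z_0.005 = 2.576
SE = σ/√n = 22/√126 = 1.9599
Margin of error = 2.576 × 1.9599 = 5.0487
CI: x̄ ± margin = 44 ± 5.0487
CI: (38.9513, 49.0487)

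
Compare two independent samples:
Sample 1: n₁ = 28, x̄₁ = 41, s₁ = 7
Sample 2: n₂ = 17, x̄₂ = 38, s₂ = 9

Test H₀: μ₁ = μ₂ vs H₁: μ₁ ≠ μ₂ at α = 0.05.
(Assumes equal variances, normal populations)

Pooled variance: s²_p = [27×7² + 16×9²]/(43) = 60.9070
s_p = 7.8043
SE = s_p×√(1/n₁ + 1/n₂) = 7.8043×√(1/28 + 1/17) = 2.3996
t = (x̄₁ - x̄₂)/SE = (41 - 38)/2.3996 = 1.2502
df = 43, t-critical = ±2.017
Decision: fail to reject H₀

Answer: t = 1.2502, fail to reject H₀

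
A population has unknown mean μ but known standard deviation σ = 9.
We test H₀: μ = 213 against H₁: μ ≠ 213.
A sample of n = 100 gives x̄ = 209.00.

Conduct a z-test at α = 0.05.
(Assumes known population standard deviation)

Standard error: SE = σ/√n = 9/√100 = 0.9000
z-statistic: z = (x̄ - μ₀)/SE = (209.00 - 213)/0.9000 = -4.4444
Critical value: ±1.960
p-value < 0.0001
Decision: reject H₀

Answer: z = -4.4444, reject H₀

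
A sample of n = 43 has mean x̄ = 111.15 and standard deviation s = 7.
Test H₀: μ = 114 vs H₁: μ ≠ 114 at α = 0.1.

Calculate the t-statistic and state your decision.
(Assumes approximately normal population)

Answer: t = -2.6698, reject H₀

Derivation:
df = n - 1 = 42
SE = s/√n = 7/√43 = 1.0675
t = (x̄ - μ₀)/SE = (111.15 - 114)/1.0675 = -2.6698
Critical value: t_{0.05,42} = ±1.682
p-value ≈ 0.0107
Decision: reject H₀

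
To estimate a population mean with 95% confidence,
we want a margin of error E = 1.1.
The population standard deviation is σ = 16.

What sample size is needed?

z_0.025 = 1.960
n = (z×σ/E)² = (1.960×16/1.1)²
n = 812.7683
Round up: n = 813

Answer: n = 813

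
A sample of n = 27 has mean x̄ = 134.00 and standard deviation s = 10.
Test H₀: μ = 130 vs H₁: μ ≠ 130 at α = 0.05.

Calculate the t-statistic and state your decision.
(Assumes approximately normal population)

df = n - 1 = 26
SE = s/√n = 10/√27 = 1.9245
t = (x̄ - μ₀)/SE = (134.00 - 130)/1.9245 = 2.0785
Critical value: t_{0.025,26} = ±2.056
p-value ≈ 0.0477
Decision: reject H₀

Answer: t = 2.0785, reject H₀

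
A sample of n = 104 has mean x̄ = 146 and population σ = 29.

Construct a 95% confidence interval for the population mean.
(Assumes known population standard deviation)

Confidence level: 95%, α = 0.05
z_0.025 = 1.960
SE = σ/√n = 29/√104 = 2.8437
Margin of error = 1.960 × 2.8437 = 5.5737
CI: x̄ ± margin = 146 ± 5.5737
CI: (140.4263, 151.5737)

Answer: (140.4263, 151.5737)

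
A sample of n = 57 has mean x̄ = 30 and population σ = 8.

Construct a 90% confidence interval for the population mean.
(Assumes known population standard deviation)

Confidence level: 90%, α = 0.1
z_0.05 = 1.645
SE = σ/√n = 8/√57 = 1.0596
Margin of error = 1.645 × 1.0596 = 1.7430
CI: x̄ ± margin = 30 ± 1.7430
CI: (28.2570, 31.7430)

Answer: (28.2570, 31.7430)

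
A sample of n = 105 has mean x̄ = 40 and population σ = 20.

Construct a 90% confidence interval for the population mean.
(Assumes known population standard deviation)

Confidence level: 90%, α = 0.1
z_0.05 = 1.645
SE = σ/√n = 20/√105 = 1.9518
Margin of error = 1.645 × 1.9518 = 3.2107
CI: x̄ ± margin = 40 ± 3.2107
CI: (36.7893, 43.2107)

Answer: (36.7893, 43.2107)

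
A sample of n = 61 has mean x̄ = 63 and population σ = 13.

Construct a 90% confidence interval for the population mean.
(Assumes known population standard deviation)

Confidence level: 90%, α = 0.1
z_0.05 = 1.645
SE = σ/√n = 13/√61 = 1.6645
Margin of error = 1.645 × 1.6645 = 2.7381
CI: x̄ ± margin = 63 ± 2.7381
CI: (60.2619, 65.7381)

Answer: (60.2619, 65.7381)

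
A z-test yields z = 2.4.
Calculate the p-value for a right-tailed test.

Answer: p-value ≈ 0.0082

Derivation:
For z = 2.4:
p = P(Z > 2.4) = 1 - Φ(2.4) = 0.0082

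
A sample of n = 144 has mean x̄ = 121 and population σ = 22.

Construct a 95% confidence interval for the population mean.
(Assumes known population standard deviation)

Answer: (117.4067, 124.5933)

Derivation:
Confidence level: 95%, α = 0.05
z_0.025 = 1.960
SE = σ/√n = 22/√144 = 1.8333
Margin of error = 1.960 × 1.8333 = 3.5933
CI: x̄ ± margin = 121 ± 3.5933
CI: (117.4067, 124.5933)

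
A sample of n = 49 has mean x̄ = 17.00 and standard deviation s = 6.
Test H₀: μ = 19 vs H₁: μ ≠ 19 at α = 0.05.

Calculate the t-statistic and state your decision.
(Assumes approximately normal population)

Answer: t = -2.3335, reject H₀

Derivation:
df = n - 1 = 48
SE = s/√n = 6/√49 = 0.8571
t = (x̄ - μ₀)/SE = (17.00 - 19)/0.8571 = -2.3335
Critical value: t_{0.025,48} = ±2.011
p-value ≈ 0.0239
Decision: reject H₀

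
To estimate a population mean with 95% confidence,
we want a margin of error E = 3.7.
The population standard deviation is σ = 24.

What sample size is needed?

z_0.025 = 1.960
n = (z×σ/E)² = (1.960×24/3.7)²
n = 161.6334
Round up: n = 162

Answer: n = 162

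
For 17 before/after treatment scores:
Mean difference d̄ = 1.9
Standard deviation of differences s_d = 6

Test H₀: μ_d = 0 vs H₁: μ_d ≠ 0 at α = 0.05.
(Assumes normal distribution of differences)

df = n - 1 = 16
SE = s_d/√n = 6/√17 = 1.4552
t = d̄/SE = 1.9/1.4552 = 1.3057
Critical value: t_{0.025,16} = ±2.120
p-value ≈ 0.2101
Decision: fail to reject H₀

Answer: t = 1.3057, fail to reject H₀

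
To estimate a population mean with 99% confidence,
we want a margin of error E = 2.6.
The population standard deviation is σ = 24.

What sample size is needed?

z_0.005 = 2.576
n = (z×σ/E)² = (2.576×24/2.6)²
n = 565.4152
Round up: n = 566

Answer: n = 566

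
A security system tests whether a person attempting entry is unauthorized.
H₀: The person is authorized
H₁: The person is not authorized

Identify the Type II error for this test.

Type I error (α): Rejecting H₀ when H₀ is true
Type II error (β): Failing to reject H₀ when H₁ is true

Answer: Granting entry to an unauthorized person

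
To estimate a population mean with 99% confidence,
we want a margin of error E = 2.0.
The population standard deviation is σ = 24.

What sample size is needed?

z_0.005 = 2.576
n = (z×σ/E)² = (2.576×24/2.0)²
n = 955.5517
Round up: n = 956

Answer: n = 956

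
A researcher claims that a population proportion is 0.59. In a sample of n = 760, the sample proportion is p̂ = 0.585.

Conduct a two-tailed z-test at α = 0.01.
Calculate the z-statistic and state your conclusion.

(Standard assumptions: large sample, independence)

H₀: p = 0.59, H₁: p ≠ 0.59
Standard error: SE = √(p₀(1-p₀)/n) = √(0.59×0.41/760) = 0.017841
z-statistic: z = (p̂ - p₀)/SE = (0.585 - 0.59)/0.017841 = -0.2803
Critical value: z_0.005 = ±2.576
p-value = 0.7792
Decision: fail to reject H₀ at α = 0.01

Answer: z = -0.2803, fail to reject H₀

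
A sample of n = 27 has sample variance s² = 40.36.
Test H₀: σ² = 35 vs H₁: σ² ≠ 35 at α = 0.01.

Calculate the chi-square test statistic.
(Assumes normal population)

df = n - 1 = 26
χ² = (n-1)s²/σ₀² = 26×40.36/35 = 29.9817
Critical values: χ²_{0.995,26} = 11.160, χ²_{0.005,26} = 48.290
Rejection region: χ² < 11.160 or χ² > 48.290
Decision: fail to reject H₀

Answer: χ² = 29.9817, fail to reject H₀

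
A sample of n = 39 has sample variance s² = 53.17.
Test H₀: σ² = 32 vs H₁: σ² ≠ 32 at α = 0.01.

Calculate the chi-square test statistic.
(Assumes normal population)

df = n - 1 = 38
χ² = (n-1)s²/σ₀² = 38×53.17/32 = 63.1394
Critical values: χ²_{0.995,38} = 19.289, χ²_{0.005,38} = 64.181
Rejection region: χ² < 19.289 or χ² > 64.181
Decision: fail to reject H₀

Answer: χ² = 63.1394, fail to reject H₀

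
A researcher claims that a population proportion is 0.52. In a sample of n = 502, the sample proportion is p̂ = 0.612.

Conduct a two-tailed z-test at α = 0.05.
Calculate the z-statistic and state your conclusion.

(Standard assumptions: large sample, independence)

H₀: p = 0.52, H₁: p ≠ 0.52
Standard error: SE = √(p₀(1-p₀)/n) = √(0.52×0.48/502) = 0.022298
z-statistic: z = (p̂ - p₀)/SE = (0.612 - 0.52)/0.022298 = 4.1259
Critical value: z_0.025 = ±1.960
p-value < 0.0001
Decision: reject H₀ at α = 0.05

Answer: z = 4.1259, reject H₀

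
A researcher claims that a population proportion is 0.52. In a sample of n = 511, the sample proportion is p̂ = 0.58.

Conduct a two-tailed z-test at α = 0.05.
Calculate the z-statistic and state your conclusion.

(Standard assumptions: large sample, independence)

H₀: p = 0.52, H₁: p ≠ 0.52
Standard error: SE = √(p₀(1-p₀)/n) = √(0.52×0.48/511) = 0.022101
z-statistic: z = (p̂ - p₀)/SE = (0.58 - 0.52)/0.022101 = 2.7148
Critical value: z_0.025 = ±1.960
p-value = 0.0066
Decision: reject H₀ at α = 0.05

Answer: z = 2.7148, reject H₀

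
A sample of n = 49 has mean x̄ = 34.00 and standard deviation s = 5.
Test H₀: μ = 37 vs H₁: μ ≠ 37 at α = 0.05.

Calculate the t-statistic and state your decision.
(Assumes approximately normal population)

Answer: t = -4.1999, reject H₀

Derivation:
df = n - 1 = 48
SE = s/√n = 5/√49 = 0.7143
t = (x̄ - μ₀)/SE = (34.00 - 37)/0.7143 = -4.1999
Critical value: t_{0.025,48} = ±2.011
p-value ≈ 0.0001
Decision: reject H₀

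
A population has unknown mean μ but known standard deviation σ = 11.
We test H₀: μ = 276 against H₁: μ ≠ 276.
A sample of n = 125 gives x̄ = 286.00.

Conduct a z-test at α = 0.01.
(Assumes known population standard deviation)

Standard error: SE = σ/√n = 11/√125 = 0.9839
z-statistic: z = (x̄ - μ₀)/SE = (286.00 - 276)/0.9839 = 10.1636
Critical value: ±2.576
p-value < 0.0001
Decision: reject H₀

Answer: z = 10.1636, reject H₀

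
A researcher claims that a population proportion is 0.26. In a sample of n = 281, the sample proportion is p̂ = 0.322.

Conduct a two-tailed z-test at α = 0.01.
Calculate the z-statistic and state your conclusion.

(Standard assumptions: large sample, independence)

Answer: z = 2.3694, fail to reject H₀

Derivation:
H₀: p = 0.26, H₁: p ≠ 0.26
Standard error: SE = √(p₀(1-p₀)/n) = √(0.26×0.74/281) = 0.026167
z-statistic: z = (p̂ - p₀)/SE = (0.322 - 0.26)/0.026167 = 2.3694
Critical value: z_0.005 = ±2.576
p-value = 0.0178
Decision: fail to reject H₀ at α = 0.01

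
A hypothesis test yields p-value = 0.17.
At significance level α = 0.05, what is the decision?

Answer: fail to reject H₀

Derivation:
Compare p-value to α:
0.17 ≥ 0.05
Decision: fail to reject H₀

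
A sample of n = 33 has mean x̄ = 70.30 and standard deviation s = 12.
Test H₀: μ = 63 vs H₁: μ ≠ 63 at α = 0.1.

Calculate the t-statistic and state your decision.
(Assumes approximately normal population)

Answer: t = 3.4947, reject H₀

Derivation:
df = n - 1 = 32
SE = s/√n = 12/√33 = 2.0889
t = (x̄ - μ₀)/SE = (70.30 - 63)/2.0889 = 3.4947
Critical value: t_{0.05,32} = ±1.694
p-value ≈ 0.0014
Decision: reject H₀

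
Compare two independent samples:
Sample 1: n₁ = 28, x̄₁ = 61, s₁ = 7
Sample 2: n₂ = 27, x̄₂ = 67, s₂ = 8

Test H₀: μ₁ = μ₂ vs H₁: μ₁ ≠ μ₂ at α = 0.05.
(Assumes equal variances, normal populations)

Answer: t = -2.9631, reject H₀

Derivation:
Pooled variance: s²_p = [27×7² + 26×8²]/(53) = 56.3585
s_p = 7.5072
SE = s_p×√(1/n₁ + 1/n₂) = 7.5072×√(1/28 + 1/27) = 2.0249
t = (x̄₁ - x̄₂)/SE = (61 - 67)/2.0249 = -2.9631
df = 53, t-critical = ±2.006
Decision: reject H₀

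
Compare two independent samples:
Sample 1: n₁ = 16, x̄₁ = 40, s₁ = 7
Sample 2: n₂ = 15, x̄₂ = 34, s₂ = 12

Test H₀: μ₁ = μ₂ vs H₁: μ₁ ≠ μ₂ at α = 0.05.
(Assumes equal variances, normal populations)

Pooled variance: s²_p = [15×7² + 14×12²]/(29) = 94.8621
s_p = 9.7397
SE = s_p×√(1/n₁ + 1/n₂) = 9.7397×√(1/16 + 1/15) = 3.5004
t = (x̄₁ - x̄₂)/SE = (40 - 34)/3.5004 = 1.7141
df = 29, t-critical = ±2.045
Decision: fail to reject H₀

Answer: t = 1.7141, fail to reject H₀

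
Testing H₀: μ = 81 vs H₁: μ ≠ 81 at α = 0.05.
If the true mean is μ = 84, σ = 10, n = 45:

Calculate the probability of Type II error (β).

Answer: β ≈ 0.4790

Derivation:
SE = σ/√n = 10/√45 = 1.4907
Critical values: μ₀ ± z_0.025×SE = 81 ± 1.960×1.4907
Acceptance region: (78.0782, 83.9218)
Under H₁ (μ = 84): z_high = (83.9218 - 84)/1.4907 = -0.0525, z_low = (78.0782 - 84)/1.4907 = -3.9725
β = P(not reject | H₁) = Φ(-0.0525) - Φ(-3.9725) ≈ 0.4790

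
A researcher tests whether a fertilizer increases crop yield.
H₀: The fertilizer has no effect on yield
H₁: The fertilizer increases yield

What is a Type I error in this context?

Answer: Concluding the fertilizer works when it doesn't

Derivation:
A Type I error (probability α) occurs when we reject a true H₀.
A Type II error (probability β) occurs when we fail to reject a false H₀.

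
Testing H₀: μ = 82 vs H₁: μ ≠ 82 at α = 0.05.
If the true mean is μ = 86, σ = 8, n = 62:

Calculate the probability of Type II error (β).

SE = σ/√n = 8/√62 = 1.0160
Critical values: μ₀ ± z_0.025×SE = 82 ± 1.960×1.0160
Acceptance region: (80.0086, 83.9914)
Under H₁ (μ = 86): z_high = (83.9914 - 86)/1.0160 = -1.9770, z_low = (80.0086 - 86)/1.0160 = -5.8970
β = P(not reject | H₁) = Φ(-1.9770) - Φ(-5.8970) ≈ 0.0240

Answer: β ≈ 0.0240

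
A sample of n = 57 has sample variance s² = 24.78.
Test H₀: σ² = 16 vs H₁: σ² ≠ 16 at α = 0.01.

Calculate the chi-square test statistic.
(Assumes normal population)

Answer: χ² = 86.7300, fail to reject H₀

Derivation:
df = n - 1 = 56
χ² = (n-1)s²/σ₀² = 56×24.78/16 = 86.7300
Critical values: χ²_{0.995,56} = 32.490, χ²_{0.005,56} = 86.994
Rejection region: χ² < 32.490 or χ² > 86.994
Decision: fail to reject H₀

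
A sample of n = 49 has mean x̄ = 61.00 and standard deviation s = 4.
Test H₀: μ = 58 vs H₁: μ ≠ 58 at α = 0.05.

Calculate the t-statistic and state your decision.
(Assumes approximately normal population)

Answer: t = 5.2503, reject H₀

Derivation:
df = n - 1 = 48
SE = s/√n = 4/√49 = 0.5714
t = (x̄ - μ₀)/SE = (61.00 - 58)/0.5714 = 5.2503
Critical value: t_{0.025,48} = ±2.011
p-value < 0.0001
Decision: reject H₀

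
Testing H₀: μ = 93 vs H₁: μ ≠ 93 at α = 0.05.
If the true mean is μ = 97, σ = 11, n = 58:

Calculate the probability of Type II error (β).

Answer: β ≈ 0.2092

Derivation:
SE = σ/√n = 11/√58 = 1.4444
Critical values: μ₀ ± z_0.025×SE = 93 ± 1.960×1.4444
Acceptance region: (90.1690, 95.8310)
Under H₁ (μ = 97): z_high = (95.8310 - 97)/1.4444 = -0.8093, z_low = (90.1690 - 97)/1.4444 = -4.7293
β = P(not reject | H₁) = Φ(-0.8093) - Φ(-4.7293) ≈ 0.2092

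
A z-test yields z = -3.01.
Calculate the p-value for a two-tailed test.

Answer: p-value ≈ 0.0026

Derivation:
For z = -3.01:
p = 2×P(Z > |-3.01|) = 2×(1 - Φ(3.01)) = 0.0026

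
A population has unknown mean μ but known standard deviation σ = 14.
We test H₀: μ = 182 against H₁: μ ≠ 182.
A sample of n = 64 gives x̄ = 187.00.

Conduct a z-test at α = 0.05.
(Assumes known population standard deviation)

Standard error: SE = σ/√n = 14/√64 = 1.7500
z-statistic: z = (x̄ - μ₀)/SE = (187.00 - 182)/1.7500 = 2.8571
Critical value: ±1.960
p-value = 0.0043
Decision: reject H₀

Answer: z = 2.8571, reject H₀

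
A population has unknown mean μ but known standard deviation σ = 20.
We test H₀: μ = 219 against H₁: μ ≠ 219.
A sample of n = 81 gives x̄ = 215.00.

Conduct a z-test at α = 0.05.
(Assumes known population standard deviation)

Standard error: SE = σ/√n = 20/√81 = 2.2222
z-statistic: z = (x̄ - μ₀)/SE = (215.00 - 219)/2.2222 = -1.8000
Critical value: ±1.960
p-value = 0.0719
Decision: fail to reject H₀

Answer: z = -1.8000, fail to reject H₀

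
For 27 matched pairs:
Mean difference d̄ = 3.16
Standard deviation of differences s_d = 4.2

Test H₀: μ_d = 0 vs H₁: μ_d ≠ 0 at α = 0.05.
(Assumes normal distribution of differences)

Answer: t = 3.9094, reject H₀

Derivation:
df = n - 1 = 26
SE = s_d/√n = 4.2/√27 = 0.8083
t = d̄/SE = 3.16/0.8083 = 3.9094
Critical value: t_{0.025,26} = ±2.056
p-value ≈ 0.0006
Decision: reject H₀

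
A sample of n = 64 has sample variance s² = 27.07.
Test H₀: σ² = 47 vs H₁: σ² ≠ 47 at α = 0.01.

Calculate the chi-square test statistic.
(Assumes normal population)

df = n - 1 = 63
χ² = (n-1)s²/σ₀² = 63×27.07/47 = 36.2853
Critical values: χ²_{0.995,63} = 37.838, χ²_{0.005,63} = 95.649
Rejection region: χ² < 37.838 or χ² > 95.649
Decision: reject H₀

Answer: χ² = 36.2853, reject H₀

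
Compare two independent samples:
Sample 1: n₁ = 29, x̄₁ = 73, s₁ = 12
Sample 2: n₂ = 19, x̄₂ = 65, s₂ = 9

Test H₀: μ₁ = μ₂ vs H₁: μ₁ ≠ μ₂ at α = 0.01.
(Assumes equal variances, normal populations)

Pooled variance: s²_p = [28×12² + 18×9²]/(46) = 119.3478
s_p = 10.9246
SE = s_p×√(1/n₁ + 1/n₂) = 10.9246×√(1/29 + 1/19) = 3.2244
t = (x̄₁ - x̄₂)/SE = (73 - 65)/3.2244 = 2.4811
df = 46, t-critical = ±2.687
Decision: fail to reject H₀

Answer: t = 2.4811, fail to reject H₀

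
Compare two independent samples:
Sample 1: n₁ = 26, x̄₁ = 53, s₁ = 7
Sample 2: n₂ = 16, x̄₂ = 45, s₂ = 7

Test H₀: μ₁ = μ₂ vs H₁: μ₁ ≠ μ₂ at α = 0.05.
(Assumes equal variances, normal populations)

Answer: t = 3.5968, reject H₀

Derivation:
Pooled variance: s²_p = [25×7² + 15×7²]/(40) = 49.0000
s_p = 7.0000
SE = s_p×√(1/n₁ + 1/n₂) = 7.0000×√(1/26 + 1/16) = 2.2242
t = (x̄₁ - x̄₂)/SE = (53 - 45)/2.2242 = 3.5968
df = 40, t-critical = ±2.021
Decision: reject H₀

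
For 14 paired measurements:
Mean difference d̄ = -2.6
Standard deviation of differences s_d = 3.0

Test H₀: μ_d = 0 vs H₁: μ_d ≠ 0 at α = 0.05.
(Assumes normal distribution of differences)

df = n - 1 = 13
SE = s_d/√n = 3.0/√14 = 0.8018
t = d̄/SE = -2.6/0.8018 = -3.2427
Critical value: t_{0.025,13} = ±2.160
p-value ≈ 0.0064
Decision: reject H₀

Answer: t = -3.2427, reject H₀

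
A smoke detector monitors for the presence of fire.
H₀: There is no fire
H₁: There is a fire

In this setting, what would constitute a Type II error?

Answer: The alarm fails to sound when there actually is a fire

Derivation:
Type I error (α): Rejecting H₀ when H₀ is true
Type II error (β): Failing to reject H₀ when H₁ is true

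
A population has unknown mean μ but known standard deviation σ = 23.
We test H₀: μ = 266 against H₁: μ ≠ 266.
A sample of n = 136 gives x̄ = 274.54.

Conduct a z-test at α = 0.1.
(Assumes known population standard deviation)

Standard error: SE = σ/√n = 23/√136 = 1.9722
z-statistic: z = (x̄ - μ₀)/SE = (274.54 - 266)/1.9722 = 4.3302
Critical value: ±1.645
p-value < 0.0001
Decision: reject H₀

Answer: z = 4.3302, reject H₀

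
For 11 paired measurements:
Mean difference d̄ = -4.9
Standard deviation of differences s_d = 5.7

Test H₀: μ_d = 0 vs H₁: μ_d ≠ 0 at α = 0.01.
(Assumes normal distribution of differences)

Answer: t = -2.8512, fail to reject H₀

Derivation:
df = n - 1 = 10
SE = s_d/√n = 5.7/√11 = 1.7186
t = d̄/SE = -4.9/1.7186 = -2.8512
Critical value: t_{0.005,10} = ±3.169
p-value ≈ 0.0172
Decision: fail to reject H₀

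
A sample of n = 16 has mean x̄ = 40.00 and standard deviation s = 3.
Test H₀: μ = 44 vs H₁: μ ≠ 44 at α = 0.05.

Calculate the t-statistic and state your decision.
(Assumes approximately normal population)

df = n - 1 = 15
SE = s/√n = 3/√16 = 0.7500
t = (x̄ - μ₀)/SE = (40.00 - 44)/0.7500 = -5.3333
Critical value: t_{0.025,15} = ±2.131
p-value ≈ 0.0001
Decision: reject H₀

Answer: t = -5.3333, reject H₀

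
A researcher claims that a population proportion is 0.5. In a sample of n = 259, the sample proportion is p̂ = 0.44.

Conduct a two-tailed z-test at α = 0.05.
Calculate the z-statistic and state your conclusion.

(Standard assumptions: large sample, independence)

H₀: p = 0.5, H₁: p ≠ 0.5
Standard error: SE = √(p₀(1-p₀)/n) = √(0.5×0.5/259) = 0.031068
z-statistic: z = (p̂ - p₀)/SE = (0.44 - 0.5)/0.031068 = -1.9312
Critical value: z_0.025 = ±1.960
p-value = 0.0535
Decision: fail to reject H₀ at α = 0.05

Answer: z = -1.9312, fail to reject H₀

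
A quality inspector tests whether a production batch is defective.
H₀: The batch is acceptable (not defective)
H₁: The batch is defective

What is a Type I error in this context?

Answer: Rejecting an acceptable batch

Derivation:
Type I error: rejecting H₀ when it is actually true (false positive).
Type II error: failing to reject H₀ when H₁ is actually true (false negative).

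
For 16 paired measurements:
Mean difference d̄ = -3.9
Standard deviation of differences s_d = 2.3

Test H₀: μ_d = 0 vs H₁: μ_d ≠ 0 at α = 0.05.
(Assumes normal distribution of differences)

df = n - 1 = 15
SE = s_d/√n = 2.3/√16 = 0.5750
t = d̄/SE = -3.9/0.5750 = -6.7826
Critical value: t_{0.025,15} = ±2.131
p-value < 0.0001
Decision: reject H₀

Answer: t = -6.7826, reject H₀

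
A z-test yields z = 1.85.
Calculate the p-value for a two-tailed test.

Answer: p-value ≈ 0.0643

Derivation:
For z = 1.85:
p = 2×P(Z > |1.85|) = 2×(1 - Φ(1.85)) = 0.0643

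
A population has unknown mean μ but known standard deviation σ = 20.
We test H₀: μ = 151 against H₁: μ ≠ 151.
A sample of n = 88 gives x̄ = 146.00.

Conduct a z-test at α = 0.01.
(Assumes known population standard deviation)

Answer: z = -2.3452, fail to reject H₀

Derivation:
Standard error: SE = σ/√n = 20/√88 = 2.1320
z-statistic: z = (x̄ - μ₀)/SE = (146.00 - 151)/2.1320 = -2.3452
Critical value: ±2.576
p-value = 0.0190
Decision: fail to reject H₀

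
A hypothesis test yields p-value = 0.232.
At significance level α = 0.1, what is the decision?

Answer: fail to reject H₀

Derivation:
Compare p-value to α:
0.232 ≥ 0.1
Decision: fail to reject H₀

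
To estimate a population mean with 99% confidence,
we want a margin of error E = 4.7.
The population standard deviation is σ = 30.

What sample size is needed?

Answer: n = 271

Derivation:
z_0.005 = 2.576
n = (z×σ/E)² = (2.576×30/4.7)²
n = 270.3576
Round up: n = 271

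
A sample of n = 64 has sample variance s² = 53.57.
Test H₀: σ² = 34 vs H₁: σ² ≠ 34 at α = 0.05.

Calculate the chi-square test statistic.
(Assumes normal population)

df = n - 1 = 63
χ² = (n-1)s²/σ₀² = 63×53.57/34 = 99.2621
Critical values: χ²_{0.975,63} = 42.950, χ²_{0.025,63} = 86.830
Rejection region: χ² < 42.950 or χ² > 86.830
Decision: reject H₀

Answer: χ² = 99.2621, reject H₀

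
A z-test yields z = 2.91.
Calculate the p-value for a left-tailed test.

Answer: p-value ≈ 0.9982

Derivation:
For z = 2.91:
p = P(Z < 2.91) = Φ(2.91) = 0.9982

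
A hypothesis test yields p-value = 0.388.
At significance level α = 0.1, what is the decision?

Answer: fail to reject H₀

Derivation:
Compare p-value to α:
0.388 ≥ 0.1
Decision: fail to reject H₀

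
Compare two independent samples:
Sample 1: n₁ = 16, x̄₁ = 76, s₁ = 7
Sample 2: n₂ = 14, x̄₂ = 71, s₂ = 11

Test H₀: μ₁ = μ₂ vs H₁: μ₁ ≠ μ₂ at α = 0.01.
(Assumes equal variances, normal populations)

Answer: t = 1.5048, fail to reject H₀

Derivation:
Pooled variance: s²_p = [15×7² + 13×11²]/(28) = 82.4286
s_p = 9.0790
SE = s_p×√(1/n₁ + 1/n₂) = 9.0790×√(1/16 + 1/14) = 3.3226
t = (x̄₁ - x̄₂)/SE = (76 - 71)/3.3226 = 1.5048
df = 28, t-critical = ±2.763
Decision: fail to reject H₀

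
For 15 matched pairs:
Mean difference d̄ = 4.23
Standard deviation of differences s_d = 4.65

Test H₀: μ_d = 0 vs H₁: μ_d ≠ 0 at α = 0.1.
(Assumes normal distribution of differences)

Answer: t = 3.5232, reject H₀

Derivation:
df = n - 1 = 14
SE = s_d/√n = 4.65/√15 = 1.2006
t = d̄/SE = 4.23/1.2006 = 3.5232
Critical value: t_{0.05,14} = ±1.761
p-value ≈ 0.0034
Decision: reject H₀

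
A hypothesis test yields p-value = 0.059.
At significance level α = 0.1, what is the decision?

Answer: reject H₀

Derivation:
Compare p-value to α:
0.059 < 0.1
Decision: reject H₀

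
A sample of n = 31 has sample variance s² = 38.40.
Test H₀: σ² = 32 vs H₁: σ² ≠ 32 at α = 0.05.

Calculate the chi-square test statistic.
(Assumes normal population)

df = n - 1 = 30
χ² = (n-1)s²/σ₀² = 30×38.40/32 = 36.0000
Critical values: χ²_{0.975,30} = 16.791, χ²_{0.025,30} = 46.979
Rejection region: χ² < 16.791 or χ² > 46.979
Decision: fail to reject H₀

Answer: χ² = 36.0000, fail to reject H₀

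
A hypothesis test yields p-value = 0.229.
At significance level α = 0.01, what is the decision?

Compare p-value to α:
0.229 ≥ 0.01
Decision: fail to reject H₀

Answer: fail to reject H₀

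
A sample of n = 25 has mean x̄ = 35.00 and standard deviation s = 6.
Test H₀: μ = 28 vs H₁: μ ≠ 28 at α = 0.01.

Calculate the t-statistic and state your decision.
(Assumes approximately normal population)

Answer: t = 5.8333, reject H₀

Derivation:
df = n - 1 = 24
SE = s/√n = 6/√25 = 1.2000
t = (x̄ - μ₀)/SE = (35.00 - 28)/1.2000 = 5.8333
Critical value: t_{0.005,24} = ±2.797
p-value < 0.0001
Decision: reject H₀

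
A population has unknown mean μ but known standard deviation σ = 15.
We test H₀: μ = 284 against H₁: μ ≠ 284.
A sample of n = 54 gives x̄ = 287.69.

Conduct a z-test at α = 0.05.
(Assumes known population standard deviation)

Answer: z = 1.8078, fail to reject H₀

Derivation:
Standard error: SE = σ/√n = 15/√54 = 2.0412
z-statistic: z = (x̄ - μ₀)/SE = (287.69 - 284)/2.0412 = 1.8078
Critical value: ±1.960
p-value = 0.0706
Decision: fail to reject H₀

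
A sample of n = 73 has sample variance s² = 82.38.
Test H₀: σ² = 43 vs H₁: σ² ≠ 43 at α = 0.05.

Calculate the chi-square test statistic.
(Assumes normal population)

df = n - 1 = 72
χ² = (n-1)s²/σ₀² = 72×82.38/43 = 137.9386
Critical values: χ²_{0.975,72} = 50.428, χ²_{0.025,72} = 97.353
Rejection region: χ² < 50.428 or χ² > 97.353
Decision: reject H₀

Answer: χ² = 137.9386, reject H₀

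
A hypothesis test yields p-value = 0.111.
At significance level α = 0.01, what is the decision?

Compare p-value to α:
0.111 ≥ 0.01
Decision: fail to reject H₀

Answer: fail to reject H₀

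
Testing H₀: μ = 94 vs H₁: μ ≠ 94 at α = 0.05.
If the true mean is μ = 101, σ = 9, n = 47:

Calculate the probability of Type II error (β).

SE = σ/√n = 9/√47 = 1.3128
Critical values: μ₀ ± z_0.025×SE = 94 ± 1.960×1.3128
Acceptance region: (91.4269, 96.5731)
Under H₁ (μ = 101): z_high = (96.5731 - 101)/1.3128 = -3.3721, z_low = (91.4269 - 101)/1.3128 = -7.2921
β = P(not reject | H₁) = Φ(-3.3721) - Φ(-7.2921) ≈ 0.0004

Answer: β ≈ 0.0004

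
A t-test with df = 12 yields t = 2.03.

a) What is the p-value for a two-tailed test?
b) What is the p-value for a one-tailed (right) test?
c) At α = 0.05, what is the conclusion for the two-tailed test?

Answer: a) 0.0651, b) 0.0326, c) fail to reject H₀

Derivation:
Using t-distribution with df = 12:
a) Two-tailed: p = 2×P(T > 2.03) = 0.0651
b) One-tailed: p = P(T > 2.03) = 0.0326
c) 0.0651 ≥ 0.05, fail to reject H₀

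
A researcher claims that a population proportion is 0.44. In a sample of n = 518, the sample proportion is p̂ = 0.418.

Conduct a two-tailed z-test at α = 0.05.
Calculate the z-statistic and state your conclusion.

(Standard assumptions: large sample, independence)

Answer: z = -1.0087, fail to reject H₀

Derivation:
H₀: p = 0.44, H₁: p ≠ 0.44
Standard error: SE = √(p₀(1-p₀)/n) = √(0.44×0.56/518) = 0.021810
z-statistic: z = (p̂ - p₀)/SE = (0.418 - 0.44)/0.021810 = -1.0087
Critical value: z_0.025 = ±1.960
p-value = 0.3131
Decision: fail to reject H₀ at α = 0.05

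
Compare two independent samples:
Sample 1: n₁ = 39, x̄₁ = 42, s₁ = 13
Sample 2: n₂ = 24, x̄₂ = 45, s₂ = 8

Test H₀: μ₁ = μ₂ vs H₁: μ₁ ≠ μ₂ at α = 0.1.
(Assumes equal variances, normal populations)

Pooled variance: s²_p = [38×13² + 23×8²]/(61) = 129.4098
s_p = 11.3758
SE = s_p×√(1/n₁ + 1/n₂) = 11.3758×√(1/39 + 1/24) = 2.9513
t = (x̄₁ - x̄₂)/SE = (42 - 45)/2.9513 = -1.0165
df = 61, t-critical = ±1.670
Decision: fail to reject H₀

Answer: t = -1.0165, fail to reject H₀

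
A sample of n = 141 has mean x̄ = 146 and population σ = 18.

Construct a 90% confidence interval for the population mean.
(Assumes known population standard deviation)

Answer: (143.5063, 148.4937)

Derivation:
Confidence level: 90%, α = 0.1
z_0.05 = 1.645
SE = σ/√n = 18/√141 = 1.5159
Margin of error = 1.645 × 1.5159 = 2.4937
CI: x̄ ± margin = 146 ± 2.4937
CI: (143.5063, 148.4937)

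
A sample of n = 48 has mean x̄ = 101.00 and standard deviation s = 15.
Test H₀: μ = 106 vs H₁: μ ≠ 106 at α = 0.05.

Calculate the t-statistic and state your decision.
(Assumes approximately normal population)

Answer: t = -2.3094, reject H₀

Derivation:
df = n - 1 = 47
SE = s/√n = 15/√48 = 2.1651
t = (x̄ - μ₀)/SE = (101.00 - 106)/2.1651 = -2.3094
Critical value: t_{0.025,47} = ±2.012
p-value ≈ 0.0254
Decision: reject H₀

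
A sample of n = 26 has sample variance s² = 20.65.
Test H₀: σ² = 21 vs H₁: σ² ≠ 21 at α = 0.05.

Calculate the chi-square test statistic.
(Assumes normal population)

Answer: χ² = 24.5833, fail to reject H₀

Derivation:
df = n - 1 = 25
χ² = (n-1)s²/σ₀² = 25×20.65/21 = 24.5833
Critical values: χ²_{0.975,25} = 13.120, χ²_{0.025,25} = 40.646
Rejection region: χ² < 13.120 or χ² > 40.646
Decision: fail to reject H₀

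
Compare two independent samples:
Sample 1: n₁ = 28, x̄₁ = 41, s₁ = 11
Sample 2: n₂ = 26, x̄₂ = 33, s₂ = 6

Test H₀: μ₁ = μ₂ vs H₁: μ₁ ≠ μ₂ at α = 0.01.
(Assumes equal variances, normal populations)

Answer: t = 3.2814, reject H₀

Derivation:
Pooled variance: s²_p = [27×11² + 25×6²]/(52) = 80.1346
s_p = 8.9518
SE = s_p×√(1/n₁ + 1/n₂) = 8.9518×√(1/28 + 1/26) = 2.4380
t = (x̄₁ - x̄₂)/SE = (41 - 33)/2.4380 = 3.2814
df = 52, t-critical = ±2.674
Decision: reject H₀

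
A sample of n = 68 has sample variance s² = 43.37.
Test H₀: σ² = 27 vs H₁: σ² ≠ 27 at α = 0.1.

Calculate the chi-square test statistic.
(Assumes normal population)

Answer: χ² = 107.6219, reject H₀

Derivation:
df = n - 1 = 67
χ² = (n-1)s²/σ₀² = 67×43.37/27 = 107.6219
Critical values: χ²_{0.95,67} = 49.162, χ²_{0.05,67} = 87.108
Rejection region: χ² < 49.162 or χ² > 87.108
Decision: reject H₀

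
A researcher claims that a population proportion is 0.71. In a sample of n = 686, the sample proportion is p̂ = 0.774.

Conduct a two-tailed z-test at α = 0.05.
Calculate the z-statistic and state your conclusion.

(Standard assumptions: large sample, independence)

Answer: z = 3.6941, reject H₀

Derivation:
H₀: p = 0.71, H₁: p ≠ 0.71
Standard error: SE = √(p₀(1-p₀)/n) = √(0.71×0.29/686) = 0.017325
z-statistic: z = (p̂ - p₀)/SE = (0.774 - 0.71)/0.017325 = 3.6941
Critical value: z_0.025 = ±1.960
p-value = 0.0002
Decision: reject H₀ at α = 0.05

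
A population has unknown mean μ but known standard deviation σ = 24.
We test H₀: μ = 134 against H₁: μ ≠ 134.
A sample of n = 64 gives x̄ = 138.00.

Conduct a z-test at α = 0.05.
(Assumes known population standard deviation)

Standard error: SE = σ/√n = 24/√64 = 3.0000
z-statistic: z = (x̄ - μ₀)/SE = (138.00 - 134)/3.0000 = 1.3333
Critical value: ±1.960
p-value = 0.1824
Decision: fail to reject H₀

Answer: z = 1.3333, fail to reject H₀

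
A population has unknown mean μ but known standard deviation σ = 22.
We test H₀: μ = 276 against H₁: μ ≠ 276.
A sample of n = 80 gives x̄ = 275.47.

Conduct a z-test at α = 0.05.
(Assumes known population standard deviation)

Standard error: SE = σ/√n = 22/√80 = 2.4597
z-statistic: z = (x̄ - μ₀)/SE = (275.47 - 276)/2.4597 = -0.2155
Critical value: ±1.960
p-value = 0.8294
Decision: fail to reject H₀

Answer: z = -0.2155, fail to reject H₀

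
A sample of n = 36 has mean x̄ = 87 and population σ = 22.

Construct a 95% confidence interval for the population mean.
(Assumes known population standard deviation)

Answer: (79.8133, 94.1867)

Derivation:
Confidence level: 95%, α = 0.05
z_0.025 = 1.960
SE = σ/√n = 22/√36 = 3.6667
Margin of error = 1.960 × 3.6667 = 7.1867
CI: x̄ ± margin = 87 ± 7.1867
CI: (79.8133, 94.1867)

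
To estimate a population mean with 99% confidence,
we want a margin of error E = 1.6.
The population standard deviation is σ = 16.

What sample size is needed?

z_0.005 = 2.576
n = (z×σ/E)² = (2.576×16/1.6)²
n = 663.5776
Round up: n = 664

Answer: n = 664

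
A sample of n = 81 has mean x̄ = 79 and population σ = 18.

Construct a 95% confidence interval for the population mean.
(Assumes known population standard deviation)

Answer: (75.0800, 82.9200)

Derivation:
Confidence level: 95%, α = 0.05
z_0.025 = 1.960
SE = σ/√n = 18/√81 = 2.0000
Margin of error = 1.960 × 2.0000 = 3.9200
CI: x̄ ± margin = 79 ± 3.9200
CI: (75.0800, 82.9200)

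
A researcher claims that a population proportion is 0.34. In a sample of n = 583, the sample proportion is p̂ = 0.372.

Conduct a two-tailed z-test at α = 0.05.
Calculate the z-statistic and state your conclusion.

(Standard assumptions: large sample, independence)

Answer: z = 1.6311, fail to reject H₀

Derivation:
H₀: p = 0.34, H₁: p ≠ 0.34
Standard error: SE = √(p₀(1-p₀)/n) = √(0.34×0.66/583) = 0.019619
z-statistic: z = (p̂ - p₀)/SE = (0.372 - 0.34)/0.019619 = 1.6311
Critical value: z_0.025 = ±1.960
p-value = 0.1029
Decision: fail to reject H₀ at α = 0.05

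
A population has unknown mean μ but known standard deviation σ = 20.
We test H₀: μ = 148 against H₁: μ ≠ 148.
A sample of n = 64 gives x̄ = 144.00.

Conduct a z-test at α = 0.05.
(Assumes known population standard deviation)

Standard error: SE = σ/√n = 20/√64 = 2.5000
z-statistic: z = (x̄ - μ₀)/SE = (144.00 - 148)/2.5000 = -1.6000
Critical value: ±1.960
p-value = 0.1096
Decision: fail to reject H₀

Answer: z = -1.6000, fail to reject H₀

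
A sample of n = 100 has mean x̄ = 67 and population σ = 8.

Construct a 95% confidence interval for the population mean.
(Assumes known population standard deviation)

Answer: (65.4320, 68.5680)

Derivation:
Confidence level: 95%, α = 0.05
z_0.025 = 1.960
SE = σ/√n = 8/√100 = 0.8000
Margin of error = 1.960 × 0.8000 = 1.5680
CI: x̄ ± margin = 67 ± 1.5680
CI: (65.4320, 68.5680)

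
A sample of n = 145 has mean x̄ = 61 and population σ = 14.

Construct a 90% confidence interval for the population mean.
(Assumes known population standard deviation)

Answer: (59.0875, 62.9125)

Derivation:
Confidence level: 90%, α = 0.1
z_0.05 = 1.645
SE = σ/√n = 14/√145 = 1.1626
Margin of error = 1.645 × 1.1626 = 1.9125
CI: x̄ ± margin = 61 ± 1.9125
CI: (59.0875, 62.9125)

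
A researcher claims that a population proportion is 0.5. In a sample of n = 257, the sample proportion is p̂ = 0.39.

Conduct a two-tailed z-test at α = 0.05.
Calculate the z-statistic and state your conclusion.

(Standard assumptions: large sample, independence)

Answer: z = -3.5269, reject H₀

Derivation:
H₀: p = 0.5, H₁: p ≠ 0.5
Standard error: SE = √(p₀(1-p₀)/n) = √(0.5×0.5/257) = 0.031189
z-statistic: z = (p̂ - p₀)/SE = (0.39 - 0.5)/0.031189 = -3.5269
Critical value: z_0.025 = ±1.960
p-value = 0.0004
Decision: reject H₀ at α = 0.05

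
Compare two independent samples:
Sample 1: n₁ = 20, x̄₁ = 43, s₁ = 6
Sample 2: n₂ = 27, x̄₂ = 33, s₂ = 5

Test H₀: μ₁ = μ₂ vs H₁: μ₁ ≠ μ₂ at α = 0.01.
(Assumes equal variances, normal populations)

Answer: t = 6.2255, reject H₀

Derivation:
Pooled variance: s²_p = [19×6² + 26×5²]/(45) = 29.6444
s_p = 5.4447
SE = s_p×√(1/n₁ + 1/n₂) = 5.4447×√(1/20 + 1/27) = 1.6063
t = (x̄₁ - x̄₂)/SE = (43 - 33)/1.6063 = 6.2255
df = 45, t-critical = ±2.690
Decision: reject H₀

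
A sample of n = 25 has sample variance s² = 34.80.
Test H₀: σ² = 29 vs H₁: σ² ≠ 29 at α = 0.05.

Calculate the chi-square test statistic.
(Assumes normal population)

df = n - 1 = 24
χ² = (n-1)s²/σ₀² = 24×34.80/29 = 28.8000
Critical values: χ²_{0.975,24} = 12.401, χ²_{0.025,24} = 39.364
Rejection region: χ² < 12.401 or χ² > 39.364
Decision: fail to reject H₀

Answer: χ² = 28.8000, fail to reject H₀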